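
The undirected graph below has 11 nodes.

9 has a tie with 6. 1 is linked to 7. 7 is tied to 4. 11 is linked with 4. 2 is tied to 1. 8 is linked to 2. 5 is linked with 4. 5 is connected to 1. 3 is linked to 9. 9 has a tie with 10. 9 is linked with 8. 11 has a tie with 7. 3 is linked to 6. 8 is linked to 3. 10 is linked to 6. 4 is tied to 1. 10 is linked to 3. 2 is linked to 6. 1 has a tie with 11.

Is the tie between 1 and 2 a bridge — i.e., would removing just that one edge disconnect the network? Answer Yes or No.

Without the 1–2 edge there is no alternate route between 1 and 2, so the network disconnects. It is a bridge.

Yes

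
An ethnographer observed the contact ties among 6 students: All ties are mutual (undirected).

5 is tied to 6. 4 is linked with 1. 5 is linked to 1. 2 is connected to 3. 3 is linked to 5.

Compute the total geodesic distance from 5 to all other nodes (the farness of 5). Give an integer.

7

Distances from 5: 1:1, 2:2, 3:1, 4:2, 6:1.
Sum = 1 + 2 + 1 + 2 + 1 = 7.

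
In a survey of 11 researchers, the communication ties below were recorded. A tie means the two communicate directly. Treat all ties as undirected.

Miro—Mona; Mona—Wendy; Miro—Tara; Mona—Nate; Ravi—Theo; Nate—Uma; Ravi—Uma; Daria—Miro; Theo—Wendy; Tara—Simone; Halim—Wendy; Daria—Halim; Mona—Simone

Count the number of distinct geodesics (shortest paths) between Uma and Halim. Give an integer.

The shortest distance is 4. The length-4 paths are: Uma–Ravi–Theo–Wendy–Halim; Uma–Nate–Mona–Wendy–Halim.
That gives 2 distinct shortest paths.

2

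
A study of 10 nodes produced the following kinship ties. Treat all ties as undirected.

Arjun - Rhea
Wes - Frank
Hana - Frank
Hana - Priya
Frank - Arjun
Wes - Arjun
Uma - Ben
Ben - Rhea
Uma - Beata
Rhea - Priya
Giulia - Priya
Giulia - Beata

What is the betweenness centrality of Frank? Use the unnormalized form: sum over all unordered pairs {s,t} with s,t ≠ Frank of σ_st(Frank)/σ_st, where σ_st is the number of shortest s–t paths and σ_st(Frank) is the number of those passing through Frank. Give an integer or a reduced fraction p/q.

Pairs whose geodesics pass through Frank — Beata–Wes: 1/3; Giulia–Wes: 1/2; Priya–Wes: 1/2; Hana–Wes: 1; Hana–Arjun: 1.
All other pairs contribute 0.
Summing the contributions gives betweenness(Frank) = 10/3.

10/3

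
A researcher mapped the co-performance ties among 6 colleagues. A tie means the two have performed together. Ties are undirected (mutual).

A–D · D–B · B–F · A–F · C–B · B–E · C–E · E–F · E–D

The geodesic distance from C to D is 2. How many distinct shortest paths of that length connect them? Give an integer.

The shortest distance is 2. The length-2 paths are: C–E–D; C–B–D.
That gives 2 distinct shortest paths.

2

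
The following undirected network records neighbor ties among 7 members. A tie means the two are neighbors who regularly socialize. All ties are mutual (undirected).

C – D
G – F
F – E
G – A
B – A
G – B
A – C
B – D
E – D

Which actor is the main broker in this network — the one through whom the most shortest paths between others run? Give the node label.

D

Unnormalized betweenness of each node: A:2, B:11/6, C:5/6, D:11/3, E:3/2, F:4/3, G:17/6.
D has the largest value, 11/3, making it the main broker — the node through which the most shortest paths run.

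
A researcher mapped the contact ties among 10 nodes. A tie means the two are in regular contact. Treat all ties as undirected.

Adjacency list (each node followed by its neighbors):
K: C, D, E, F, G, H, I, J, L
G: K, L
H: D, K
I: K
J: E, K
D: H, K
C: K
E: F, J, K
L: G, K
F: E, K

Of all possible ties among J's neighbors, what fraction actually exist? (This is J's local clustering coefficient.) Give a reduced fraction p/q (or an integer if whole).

J's neighbors: E and K (k = 2).
Possible neighbor pairs: C(2,2) = 1. Edges among them: E–K → e = 1.
Clustering(J) = 1/1.

1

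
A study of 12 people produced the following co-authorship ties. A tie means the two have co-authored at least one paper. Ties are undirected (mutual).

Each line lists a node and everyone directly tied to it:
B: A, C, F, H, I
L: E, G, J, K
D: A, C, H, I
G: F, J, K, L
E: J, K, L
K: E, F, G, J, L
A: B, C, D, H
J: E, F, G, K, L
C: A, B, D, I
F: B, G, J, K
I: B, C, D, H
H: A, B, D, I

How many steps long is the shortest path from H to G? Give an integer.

3

One shortest route is H – B – F – G, which uses 3 edges, and at distance 2 from H we only reach {C, F}, which does not include G. So d(H,G) = 3.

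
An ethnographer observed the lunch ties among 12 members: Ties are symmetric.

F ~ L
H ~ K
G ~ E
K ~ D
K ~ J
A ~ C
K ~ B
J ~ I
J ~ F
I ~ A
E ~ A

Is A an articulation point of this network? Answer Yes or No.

Removing A leaves {B, D, F, H, I, J, K, and L} with no path to {E and G}, so the network splits into 3 components. A is a cut vertex.

Yes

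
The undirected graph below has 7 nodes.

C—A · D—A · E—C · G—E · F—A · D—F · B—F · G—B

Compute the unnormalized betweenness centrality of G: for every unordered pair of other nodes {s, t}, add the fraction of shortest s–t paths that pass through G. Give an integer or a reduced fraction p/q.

2

Pairs whose geodesics pass through G — F–E: 1/2; B–E: 1; B–C: 1/2.
All other pairs contribute 0.
Summing the contributions gives betweenness(G) = 2.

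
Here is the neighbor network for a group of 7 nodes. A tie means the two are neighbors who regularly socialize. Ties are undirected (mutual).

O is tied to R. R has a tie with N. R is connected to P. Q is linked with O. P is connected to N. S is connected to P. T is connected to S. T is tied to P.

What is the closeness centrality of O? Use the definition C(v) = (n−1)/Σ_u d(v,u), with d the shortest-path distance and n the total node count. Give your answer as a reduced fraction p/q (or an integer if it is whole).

1/2

Distances from O: N:2, P:2, Q:1, R:1, S:3, T:3. Sum = 12.
n = 7, so closeness = 6/12 = 1/2.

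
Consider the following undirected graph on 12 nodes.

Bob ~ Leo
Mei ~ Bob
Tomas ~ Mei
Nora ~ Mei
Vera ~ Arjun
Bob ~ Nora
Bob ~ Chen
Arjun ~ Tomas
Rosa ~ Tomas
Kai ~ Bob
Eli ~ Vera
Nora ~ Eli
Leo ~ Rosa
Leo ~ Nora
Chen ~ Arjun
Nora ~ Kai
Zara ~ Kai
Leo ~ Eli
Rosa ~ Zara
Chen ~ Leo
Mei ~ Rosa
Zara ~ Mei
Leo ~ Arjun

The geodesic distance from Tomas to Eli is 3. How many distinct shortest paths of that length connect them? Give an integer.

The shortest distance is 3. The length-3 paths are: Tomas–Arjun–Vera–Eli; Tomas–Rosa–Leo–Eli; Tomas–Arjun–Leo–Eli; Tomas–Mei–Nora–Eli.
That gives 4 distinct shortest paths.

4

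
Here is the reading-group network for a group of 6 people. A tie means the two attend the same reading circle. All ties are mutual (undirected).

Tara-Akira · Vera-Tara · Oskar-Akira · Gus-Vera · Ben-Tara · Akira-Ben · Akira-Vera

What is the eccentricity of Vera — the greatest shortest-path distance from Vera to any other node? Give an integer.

Distances from Vera: Akira:1, Ben:2, Gus:1, Oskar:2, Tara:1.
The largest is 2 (to Ben and Oskar), so the eccentricity of Vera is 2.

2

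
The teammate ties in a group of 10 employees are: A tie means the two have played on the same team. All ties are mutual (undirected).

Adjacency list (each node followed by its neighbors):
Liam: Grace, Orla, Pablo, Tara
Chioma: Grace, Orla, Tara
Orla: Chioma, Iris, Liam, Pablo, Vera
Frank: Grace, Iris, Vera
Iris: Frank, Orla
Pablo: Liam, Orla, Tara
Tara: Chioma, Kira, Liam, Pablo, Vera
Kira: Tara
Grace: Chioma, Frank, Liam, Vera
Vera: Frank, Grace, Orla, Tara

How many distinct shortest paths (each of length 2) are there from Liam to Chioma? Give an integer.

3

The shortest distance is 2. The length-2 paths are: Liam–Orla–Chioma; Liam–Tara–Chioma; Liam–Grace–Chioma.
That gives 3 distinct shortest paths.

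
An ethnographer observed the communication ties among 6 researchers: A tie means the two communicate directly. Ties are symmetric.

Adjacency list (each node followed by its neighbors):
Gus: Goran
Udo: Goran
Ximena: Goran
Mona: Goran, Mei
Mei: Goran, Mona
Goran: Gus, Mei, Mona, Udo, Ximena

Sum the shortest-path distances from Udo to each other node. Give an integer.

Distances from Udo: Goran:1, Gus:2, Mei:2, Mona:2, Ximena:2.
Sum = 1 + 2 + 2 + 2 + 2 = 9.

9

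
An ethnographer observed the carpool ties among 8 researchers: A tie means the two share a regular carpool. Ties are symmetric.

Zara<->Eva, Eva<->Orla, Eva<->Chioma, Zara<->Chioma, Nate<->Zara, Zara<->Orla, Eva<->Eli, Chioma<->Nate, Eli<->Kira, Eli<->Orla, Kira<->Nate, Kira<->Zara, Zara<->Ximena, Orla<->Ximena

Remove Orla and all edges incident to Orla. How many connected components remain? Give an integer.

1

Orla's neighbors (Eli, Eva, Ximena, and Zara) remain reachable from one another through other ties, so the rest of the network stays in one piece.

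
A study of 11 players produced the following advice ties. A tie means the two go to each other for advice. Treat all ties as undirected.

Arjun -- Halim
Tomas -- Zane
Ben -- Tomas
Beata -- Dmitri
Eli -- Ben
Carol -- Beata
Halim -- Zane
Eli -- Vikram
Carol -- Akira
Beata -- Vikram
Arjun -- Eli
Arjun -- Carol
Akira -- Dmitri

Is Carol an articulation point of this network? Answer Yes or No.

No

Even without Carol, every remaining node can still reach every other (the residual graph is connected), so Carol is not a cut vertex.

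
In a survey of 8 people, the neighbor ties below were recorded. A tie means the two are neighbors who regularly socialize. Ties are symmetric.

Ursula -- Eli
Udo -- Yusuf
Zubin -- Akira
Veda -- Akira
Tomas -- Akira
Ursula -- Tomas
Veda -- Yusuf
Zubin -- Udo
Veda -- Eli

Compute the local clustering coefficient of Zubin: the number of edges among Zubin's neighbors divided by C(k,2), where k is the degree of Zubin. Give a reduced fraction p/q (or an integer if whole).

Zubin's neighbors: Akira and Udo (k = 2).
Possible neighbor pairs: C(2,2) = 1. Edges among them: none → e = 0.
Clustering(Zubin) = 0/1.

0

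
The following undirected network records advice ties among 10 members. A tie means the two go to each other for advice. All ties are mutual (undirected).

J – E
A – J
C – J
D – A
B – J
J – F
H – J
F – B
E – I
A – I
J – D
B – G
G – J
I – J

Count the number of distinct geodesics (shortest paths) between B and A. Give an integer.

The shortest distance is 2, and the only length-2 path is B–J–A. So there is exactly 1 shortest path.

1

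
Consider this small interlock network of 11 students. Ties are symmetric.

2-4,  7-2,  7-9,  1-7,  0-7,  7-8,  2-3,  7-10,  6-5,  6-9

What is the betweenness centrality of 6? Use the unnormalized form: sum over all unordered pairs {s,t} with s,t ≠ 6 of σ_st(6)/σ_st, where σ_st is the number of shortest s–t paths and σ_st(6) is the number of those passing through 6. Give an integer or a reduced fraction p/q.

Pairs whose geodesics pass through 6 — 1–5: 1; 9–5: 1; 2–5: 1; 10–5: 1; 0–5: 1; 7–5: 1; 5–3: 1; 5–4: 1; 5–8: 1.
All other pairs contribute 0.
Summing the contributions gives betweenness(6) = 9.

9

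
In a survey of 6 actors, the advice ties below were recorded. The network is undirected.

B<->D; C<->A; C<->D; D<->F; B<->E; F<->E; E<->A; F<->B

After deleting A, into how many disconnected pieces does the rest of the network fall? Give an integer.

A's neighbors (C and E) remain reachable from one another through other ties, so the rest of the network stays in one piece.

1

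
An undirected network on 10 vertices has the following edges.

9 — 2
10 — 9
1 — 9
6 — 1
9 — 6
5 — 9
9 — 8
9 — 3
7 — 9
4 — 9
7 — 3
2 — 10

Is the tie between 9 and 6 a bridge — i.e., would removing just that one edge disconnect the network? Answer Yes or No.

No

Even without that edge, 9 still reaches 6 via 9 – 1 – 6, so the network stays connected. Not a bridge.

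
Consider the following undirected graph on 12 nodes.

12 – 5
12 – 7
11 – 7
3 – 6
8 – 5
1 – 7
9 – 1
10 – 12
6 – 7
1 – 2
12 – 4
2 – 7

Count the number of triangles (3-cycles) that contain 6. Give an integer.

0

6's neighbors are 3 and 7, but none of them are tied to each other, so no triangle contains 6.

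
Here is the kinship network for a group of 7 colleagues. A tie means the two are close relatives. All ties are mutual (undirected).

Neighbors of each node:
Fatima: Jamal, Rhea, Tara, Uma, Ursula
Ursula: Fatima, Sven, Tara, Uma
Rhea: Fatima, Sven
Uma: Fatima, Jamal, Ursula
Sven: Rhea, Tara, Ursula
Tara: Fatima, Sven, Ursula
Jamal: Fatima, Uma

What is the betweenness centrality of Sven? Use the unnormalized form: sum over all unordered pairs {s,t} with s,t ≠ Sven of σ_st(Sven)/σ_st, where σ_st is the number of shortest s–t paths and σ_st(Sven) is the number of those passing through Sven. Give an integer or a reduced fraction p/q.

1

Pairs whose geodesics pass through Sven — Rhea–Tara: 1/2; Rhea–Ursula: 1/2.
All other pairs contribute 0.
Summing the contributions gives betweenness(Sven) = 1.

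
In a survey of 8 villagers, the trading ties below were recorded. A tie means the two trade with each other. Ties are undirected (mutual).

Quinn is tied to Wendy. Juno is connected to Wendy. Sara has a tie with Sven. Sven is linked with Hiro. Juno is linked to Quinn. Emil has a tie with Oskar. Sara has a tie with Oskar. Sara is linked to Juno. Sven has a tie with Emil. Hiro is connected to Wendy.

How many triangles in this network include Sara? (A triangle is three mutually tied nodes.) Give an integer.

Sara's neighbors are Juno, Oskar, and Sven, but none of them are tied to each other, so no triangle contains Sara.

0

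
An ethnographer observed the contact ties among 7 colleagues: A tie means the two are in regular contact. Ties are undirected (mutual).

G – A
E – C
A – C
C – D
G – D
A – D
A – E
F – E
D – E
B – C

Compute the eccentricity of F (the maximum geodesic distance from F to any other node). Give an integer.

3

Distances from F: A:2, B:3, C:2, D:2, E:1, G:3.
The largest is 3 (to G and B), so the eccentricity of F is 3.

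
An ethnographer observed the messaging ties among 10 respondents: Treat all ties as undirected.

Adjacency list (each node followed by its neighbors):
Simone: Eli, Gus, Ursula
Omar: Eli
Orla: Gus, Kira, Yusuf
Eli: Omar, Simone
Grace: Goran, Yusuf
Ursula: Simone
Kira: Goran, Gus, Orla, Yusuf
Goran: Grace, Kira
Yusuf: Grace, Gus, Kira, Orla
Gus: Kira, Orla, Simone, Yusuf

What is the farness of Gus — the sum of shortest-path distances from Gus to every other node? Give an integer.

Distances from Gus: Eli:2, Goran:2, Grace:2, Kira:1, Omar:3, Orla:1, Simone:1, Ursula:2, Yusuf:1.
Sum = 2 + 2 + 2 + 1 + 3 + 1 + 1 + 2 + 1 = 15.

15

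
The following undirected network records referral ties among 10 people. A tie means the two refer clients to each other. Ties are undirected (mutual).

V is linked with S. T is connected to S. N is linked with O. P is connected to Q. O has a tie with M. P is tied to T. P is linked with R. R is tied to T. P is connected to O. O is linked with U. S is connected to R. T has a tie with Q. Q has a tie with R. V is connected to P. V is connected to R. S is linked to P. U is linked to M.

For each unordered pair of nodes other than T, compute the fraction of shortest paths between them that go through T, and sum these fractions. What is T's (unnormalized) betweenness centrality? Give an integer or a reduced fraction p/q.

Pairs whose geodesics pass through T — Q–S: 1/3.
All other pairs contribute 0.
Summing the contributions gives betweenness(T) = 1/3.

1/3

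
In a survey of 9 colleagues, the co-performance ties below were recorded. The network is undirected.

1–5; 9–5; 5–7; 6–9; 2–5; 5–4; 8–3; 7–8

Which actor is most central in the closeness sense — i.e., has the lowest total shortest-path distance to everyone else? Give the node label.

5

Farness (sum of distances to all others) for each node — 1:19, 2:19, 3:27, 4:19, 5:12, 6:24, 7:15, 8:20, 9:17.
The smallest farness is 12, for 5, so 5 has the highest closeness.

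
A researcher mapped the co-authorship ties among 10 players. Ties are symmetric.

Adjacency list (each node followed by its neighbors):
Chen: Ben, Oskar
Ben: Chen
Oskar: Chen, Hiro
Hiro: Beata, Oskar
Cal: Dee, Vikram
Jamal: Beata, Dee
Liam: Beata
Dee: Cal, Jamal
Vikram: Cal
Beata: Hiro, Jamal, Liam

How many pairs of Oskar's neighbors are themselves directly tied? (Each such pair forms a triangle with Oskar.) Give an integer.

Oskar's neighbors are Chen and Hiro, but none of them are tied to each other, so no triangle contains Oskar.

0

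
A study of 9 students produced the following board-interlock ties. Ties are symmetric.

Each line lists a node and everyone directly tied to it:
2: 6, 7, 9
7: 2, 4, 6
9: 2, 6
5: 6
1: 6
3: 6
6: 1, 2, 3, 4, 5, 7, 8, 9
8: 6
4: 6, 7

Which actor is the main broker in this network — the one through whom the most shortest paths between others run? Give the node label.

Unnormalized betweenness of each node: 1:0, 2:1/2, 3:0, 4:0, 5:0, 6:24, 7:1/2, 8:0, 9:0.
6 has the largest value, 24, making it the main broker — the node through which the most shortest paths run.

6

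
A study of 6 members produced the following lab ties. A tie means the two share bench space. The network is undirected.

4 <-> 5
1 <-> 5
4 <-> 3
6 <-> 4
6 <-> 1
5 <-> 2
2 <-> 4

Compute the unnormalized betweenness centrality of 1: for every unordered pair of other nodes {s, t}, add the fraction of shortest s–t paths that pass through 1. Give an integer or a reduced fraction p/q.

Pairs whose geodesics pass through 1 — 6–5: 1/2.
All other pairs contribute 0.
Summing the contributions gives betweenness(1) = 1/2.

1/2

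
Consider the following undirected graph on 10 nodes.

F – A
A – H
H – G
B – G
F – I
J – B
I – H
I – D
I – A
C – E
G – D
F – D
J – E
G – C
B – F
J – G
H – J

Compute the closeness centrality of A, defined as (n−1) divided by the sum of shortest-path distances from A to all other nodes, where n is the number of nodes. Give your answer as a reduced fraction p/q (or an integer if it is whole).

Distances from A: B:2, C:3, D:2, E:3, F:1, G:2, H:1, I:1, J:2. Sum = 17.
n = 10, so closeness = 9/17.

9/17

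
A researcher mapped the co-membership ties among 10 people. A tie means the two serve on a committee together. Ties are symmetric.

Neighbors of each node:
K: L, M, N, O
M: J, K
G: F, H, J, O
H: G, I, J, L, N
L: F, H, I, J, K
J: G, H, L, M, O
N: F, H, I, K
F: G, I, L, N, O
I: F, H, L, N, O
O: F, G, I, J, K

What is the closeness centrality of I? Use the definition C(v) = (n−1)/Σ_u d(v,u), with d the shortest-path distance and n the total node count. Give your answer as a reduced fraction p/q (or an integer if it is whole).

9/14

Distances from I: F:1, G:2, H:1, J:2, K:2, L:1, M:3, N:1, O:1. Sum = 14.
n = 10, so closeness = 9/14.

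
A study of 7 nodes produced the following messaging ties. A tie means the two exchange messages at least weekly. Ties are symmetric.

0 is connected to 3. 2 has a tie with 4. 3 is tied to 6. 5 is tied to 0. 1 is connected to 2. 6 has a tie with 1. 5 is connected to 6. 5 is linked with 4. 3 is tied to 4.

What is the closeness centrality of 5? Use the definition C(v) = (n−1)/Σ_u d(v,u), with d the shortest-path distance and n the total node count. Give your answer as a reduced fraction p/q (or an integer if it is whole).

2/3

Distances from 5: 0:1, 1:2, 2:2, 3:2, 4:1, 6:1. Sum = 9.
n = 7, so closeness = 6/9 = 2/3.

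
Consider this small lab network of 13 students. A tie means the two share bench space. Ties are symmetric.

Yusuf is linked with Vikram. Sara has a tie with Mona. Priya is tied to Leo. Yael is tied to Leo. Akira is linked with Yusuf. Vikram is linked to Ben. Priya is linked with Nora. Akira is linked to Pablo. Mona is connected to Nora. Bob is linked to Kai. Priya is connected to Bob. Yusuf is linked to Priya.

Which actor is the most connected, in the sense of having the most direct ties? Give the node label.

Priya

Degrees — Akira:2, Ben:1, Bob:2, Kai:1, Leo:2, Mona:2, Nora:2, Pablo:1, Priya:4, Sara:1, Vikram:2, Yael:1, Yusuf:3.
The maximum is 4, attained only by Priya.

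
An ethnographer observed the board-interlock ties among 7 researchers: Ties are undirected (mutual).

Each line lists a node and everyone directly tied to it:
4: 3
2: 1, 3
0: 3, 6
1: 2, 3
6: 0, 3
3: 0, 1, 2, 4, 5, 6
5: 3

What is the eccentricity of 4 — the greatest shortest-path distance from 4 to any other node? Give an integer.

Distances from 4: 0:2, 1:2, 2:2, 3:1, 5:2, 6:2.
The largest is 2 (to 5, 2, 6, 1, and 0), so the eccentricity of 4 is 2.

2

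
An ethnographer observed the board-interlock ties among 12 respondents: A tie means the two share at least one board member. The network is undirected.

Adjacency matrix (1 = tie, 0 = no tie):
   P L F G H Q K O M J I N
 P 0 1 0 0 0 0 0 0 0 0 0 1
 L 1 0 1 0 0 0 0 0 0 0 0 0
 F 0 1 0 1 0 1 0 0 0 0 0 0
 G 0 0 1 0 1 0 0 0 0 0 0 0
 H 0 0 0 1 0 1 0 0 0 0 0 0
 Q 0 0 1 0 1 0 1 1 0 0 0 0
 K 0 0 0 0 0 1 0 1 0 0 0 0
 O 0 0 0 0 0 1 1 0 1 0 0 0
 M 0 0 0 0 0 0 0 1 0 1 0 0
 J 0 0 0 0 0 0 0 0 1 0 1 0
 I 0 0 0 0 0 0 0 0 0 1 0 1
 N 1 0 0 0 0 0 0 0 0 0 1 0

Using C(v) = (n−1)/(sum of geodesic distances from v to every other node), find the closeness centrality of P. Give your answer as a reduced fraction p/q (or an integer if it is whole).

11/31

Distances from P: F:2, G:3, H:4, I:2, J:3, K:4, L:1, M:4, N:1, O:4, Q:3. Sum = 31.
n = 12, so closeness = 11/31.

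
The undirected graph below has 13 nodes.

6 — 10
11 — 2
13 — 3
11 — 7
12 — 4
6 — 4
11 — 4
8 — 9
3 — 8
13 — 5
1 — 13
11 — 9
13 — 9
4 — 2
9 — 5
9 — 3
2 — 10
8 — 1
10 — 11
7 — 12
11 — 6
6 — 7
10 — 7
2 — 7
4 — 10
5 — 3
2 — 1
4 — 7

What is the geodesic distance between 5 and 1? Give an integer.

One shortest route is 5 – 13 – 1, which uses 2 edges, and 5 and 1 are not directly tied, so nothing shorter exists. So d(5,1) = 2.

2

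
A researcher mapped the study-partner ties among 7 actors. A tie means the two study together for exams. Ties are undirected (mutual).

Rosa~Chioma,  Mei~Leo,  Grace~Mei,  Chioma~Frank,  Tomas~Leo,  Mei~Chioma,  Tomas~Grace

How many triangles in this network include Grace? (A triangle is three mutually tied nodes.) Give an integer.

0

Grace's neighbors are Mei and Tomas, but none of them are tied to each other, so no triangle contains Grace.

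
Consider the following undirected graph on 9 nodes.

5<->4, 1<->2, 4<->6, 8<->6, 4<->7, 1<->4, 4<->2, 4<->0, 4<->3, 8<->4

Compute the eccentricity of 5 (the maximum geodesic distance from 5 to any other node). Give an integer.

Distances from 5: 0:2, 1:2, 2:2, 3:2, 4:1, 6:2, 7:2, 8:2.
The largest is 2 (to 1, 0, 6, 2, 7, 8, and 3), so the eccentricity of 5 is 2.

2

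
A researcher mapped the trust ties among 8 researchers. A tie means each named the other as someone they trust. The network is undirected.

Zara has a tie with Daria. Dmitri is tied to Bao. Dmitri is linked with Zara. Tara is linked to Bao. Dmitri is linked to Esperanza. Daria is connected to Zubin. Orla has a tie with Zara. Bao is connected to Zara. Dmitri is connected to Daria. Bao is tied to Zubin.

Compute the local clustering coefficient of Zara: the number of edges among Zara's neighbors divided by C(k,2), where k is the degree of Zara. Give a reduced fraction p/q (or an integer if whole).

1/3

Zara's neighbors: Bao, Daria, Dmitri, and Orla (k = 4).
Possible neighbor pairs: C(4,2) = 6. Edges among them: Bao–Dmitri, Daria–Dmitri → e = 2.
Clustering(Zara) = 2/6 = 1/3.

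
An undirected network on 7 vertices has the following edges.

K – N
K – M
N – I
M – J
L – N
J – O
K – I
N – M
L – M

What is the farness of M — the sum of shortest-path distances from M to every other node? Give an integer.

8

Distances from M: I:2, J:1, K:1, L:1, N:1, O:2.
Sum = 2 + 1 + 1 + 1 + 1 + 2 = 8.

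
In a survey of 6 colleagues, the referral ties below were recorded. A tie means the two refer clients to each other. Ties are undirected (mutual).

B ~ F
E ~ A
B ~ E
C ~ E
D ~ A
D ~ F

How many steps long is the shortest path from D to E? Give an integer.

One shortest route is D – A – E, which uses 2 edges, and D and E are not directly tied, so nothing shorter exists. So d(D,E) = 2.

2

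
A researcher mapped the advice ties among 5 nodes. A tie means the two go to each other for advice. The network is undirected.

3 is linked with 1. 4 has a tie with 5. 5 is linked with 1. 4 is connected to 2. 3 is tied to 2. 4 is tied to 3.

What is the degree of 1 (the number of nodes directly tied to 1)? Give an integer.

2

1 is directly tied to 3 and 5. That is 2 neighbors, so the degree of 1 is 2.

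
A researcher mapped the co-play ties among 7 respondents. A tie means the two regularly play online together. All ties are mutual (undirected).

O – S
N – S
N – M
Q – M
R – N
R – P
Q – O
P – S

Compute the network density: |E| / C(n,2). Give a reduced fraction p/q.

There are 8 edges and 7 nodes, so the maximum possible is C(7,2) = 21.
Density = 8/21.

8/21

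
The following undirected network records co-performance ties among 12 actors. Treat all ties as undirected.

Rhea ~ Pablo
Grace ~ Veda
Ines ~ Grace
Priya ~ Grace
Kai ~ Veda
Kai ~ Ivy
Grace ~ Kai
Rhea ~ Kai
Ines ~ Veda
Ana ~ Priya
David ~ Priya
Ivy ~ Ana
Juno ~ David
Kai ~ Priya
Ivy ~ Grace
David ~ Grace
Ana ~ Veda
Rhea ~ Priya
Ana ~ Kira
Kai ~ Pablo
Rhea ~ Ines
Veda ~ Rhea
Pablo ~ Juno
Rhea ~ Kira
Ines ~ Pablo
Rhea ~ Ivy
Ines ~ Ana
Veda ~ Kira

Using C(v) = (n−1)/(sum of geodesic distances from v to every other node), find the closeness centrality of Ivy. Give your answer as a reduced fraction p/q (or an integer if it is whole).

Distances from Ivy: Ana:1, David:2, Grace:1, Ines:2, Juno:3, Kai:1, Kira:2, Pablo:2, Priya:2, Rhea:1, Veda:2. Sum = 19.
n = 12, so closeness = 11/19.

11/19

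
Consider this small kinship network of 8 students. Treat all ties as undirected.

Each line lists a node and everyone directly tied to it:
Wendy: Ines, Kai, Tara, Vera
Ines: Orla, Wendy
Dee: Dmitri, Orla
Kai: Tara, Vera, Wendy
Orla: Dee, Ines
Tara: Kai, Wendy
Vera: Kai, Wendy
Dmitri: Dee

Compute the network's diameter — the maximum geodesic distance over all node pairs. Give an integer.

5

Eccentricity of each node (its greatest distance to any other): Dee:4, Dmitri:5, Ines:3, Kai:5, Orla:3, Tara:5, Vera:5, Wendy:4.
The maximum eccentricity is 5, realized for instance by the pair Kai–Dmitri via Kai – Wendy – Ines – Orla – Dee – Dmitri. So the diameter is 5.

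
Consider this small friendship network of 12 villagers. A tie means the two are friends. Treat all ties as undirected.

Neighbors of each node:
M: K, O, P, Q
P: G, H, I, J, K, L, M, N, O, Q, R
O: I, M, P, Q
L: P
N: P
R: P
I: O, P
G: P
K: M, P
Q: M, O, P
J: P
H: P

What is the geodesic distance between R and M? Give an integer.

2

One shortest route is R – P – M, which uses 2 edges, and R and M are not directly tied, so nothing shorter exists. So d(R,M) = 2.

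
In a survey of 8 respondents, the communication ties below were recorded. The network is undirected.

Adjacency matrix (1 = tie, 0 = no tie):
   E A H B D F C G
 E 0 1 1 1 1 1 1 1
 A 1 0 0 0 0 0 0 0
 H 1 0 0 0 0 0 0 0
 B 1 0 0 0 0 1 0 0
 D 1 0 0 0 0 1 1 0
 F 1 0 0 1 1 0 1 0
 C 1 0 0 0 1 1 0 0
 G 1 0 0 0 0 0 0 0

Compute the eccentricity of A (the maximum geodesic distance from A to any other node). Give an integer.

2

Distances from A: B:2, C:2, D:2, E:1, F:2, G:2, H:2.
The largest is 2 (to H, B, D, F, C, and G), so the eccentricity of A is 2.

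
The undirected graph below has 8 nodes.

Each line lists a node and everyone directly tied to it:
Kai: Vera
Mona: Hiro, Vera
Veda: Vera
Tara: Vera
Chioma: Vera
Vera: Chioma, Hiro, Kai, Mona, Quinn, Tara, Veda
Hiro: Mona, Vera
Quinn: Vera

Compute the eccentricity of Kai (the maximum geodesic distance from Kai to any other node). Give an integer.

Distances from Kai: Chioma:2, Hiro:2, Mona:2, Quinn:2, Tara:2, Veda:2, Vera:1.
The largest is 2 (to Quinn, Hiro, Chioma, Tara, Veda, and Mona), so the eccentricity of Kai is 2.

2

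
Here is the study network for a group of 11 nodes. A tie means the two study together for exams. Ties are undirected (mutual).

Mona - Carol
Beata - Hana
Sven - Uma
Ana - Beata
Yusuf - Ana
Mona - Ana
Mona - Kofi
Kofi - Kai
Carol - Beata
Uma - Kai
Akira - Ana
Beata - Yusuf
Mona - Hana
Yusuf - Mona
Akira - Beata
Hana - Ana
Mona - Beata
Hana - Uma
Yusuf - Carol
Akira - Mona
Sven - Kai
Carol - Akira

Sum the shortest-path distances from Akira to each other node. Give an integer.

Distances from Akira: Ana:1, Beata:1, Carol:1, Hana:2, Kai:3, Kofi:2, Mona:1, Sven:4, Uma:3, Yusuf:2.
Sum = 1 + 1 + 1 + 2 + 3 + 2 + 1 + 4 + 3 + 2 = 20.

20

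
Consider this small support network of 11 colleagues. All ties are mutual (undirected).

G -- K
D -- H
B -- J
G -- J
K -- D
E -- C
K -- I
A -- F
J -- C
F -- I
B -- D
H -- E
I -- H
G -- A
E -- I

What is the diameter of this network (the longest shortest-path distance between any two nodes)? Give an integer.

Eccentricity of each node (its greatest distance to any other): A:3, B:4, C:3, D:3, E:3, F:4, G:3, H:3, I:3, J:3, K:3.
The maximum eccentricity is 4, realized for instance by the pair F–B via F – A – G – J – B. So the diameter is 4.

4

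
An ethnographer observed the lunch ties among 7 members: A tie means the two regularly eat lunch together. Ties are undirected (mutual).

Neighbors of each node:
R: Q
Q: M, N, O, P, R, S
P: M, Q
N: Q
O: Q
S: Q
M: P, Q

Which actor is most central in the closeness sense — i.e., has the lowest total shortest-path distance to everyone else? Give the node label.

Farness (sum of distances to all others) for each node — M:10, N:11, O:11, P:10, Q:6, R:11, S:11.
The smallest farness is 6, for Q, so Q has the highest closeness.

Q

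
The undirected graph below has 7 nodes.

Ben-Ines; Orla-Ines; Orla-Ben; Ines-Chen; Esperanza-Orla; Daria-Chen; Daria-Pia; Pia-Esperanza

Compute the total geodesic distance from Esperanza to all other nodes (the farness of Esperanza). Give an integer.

Distances from Esperanza: Ben:2, Chen:3, Daria:2, Ines:2, Orla:1, Pia:1.
Sum = 2 + 3 + 2 + 2 + 1 + 1 = 11.

11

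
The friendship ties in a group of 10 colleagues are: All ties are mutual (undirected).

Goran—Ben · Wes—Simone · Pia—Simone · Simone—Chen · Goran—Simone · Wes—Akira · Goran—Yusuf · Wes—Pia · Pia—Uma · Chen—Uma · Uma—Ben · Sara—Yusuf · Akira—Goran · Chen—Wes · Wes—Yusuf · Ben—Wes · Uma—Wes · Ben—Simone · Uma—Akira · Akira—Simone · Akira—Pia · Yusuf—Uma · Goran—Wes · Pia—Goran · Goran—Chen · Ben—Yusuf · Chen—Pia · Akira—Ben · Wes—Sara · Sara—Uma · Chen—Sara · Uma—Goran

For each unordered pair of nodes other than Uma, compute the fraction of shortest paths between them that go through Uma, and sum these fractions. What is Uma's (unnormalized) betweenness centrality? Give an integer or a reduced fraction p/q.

29/10

Pairs whose geodesics pass through Uma — Pia–Yusuf: 1/3; Pia–Ben: 1/5; Pia–Sara: 1/3; Akira–Yusuf: 1/4; Akira–Sara: 1/2; Akira–Chen: 1/5; Yusuf–Chen: 1/4; Ben–Sara: 1/3; Ben–Chen: 1/4; Goran–Sara: 1/4.
All other pairs contribute 0.
Summing the contributions gives betweenness(Uma) = 29/10.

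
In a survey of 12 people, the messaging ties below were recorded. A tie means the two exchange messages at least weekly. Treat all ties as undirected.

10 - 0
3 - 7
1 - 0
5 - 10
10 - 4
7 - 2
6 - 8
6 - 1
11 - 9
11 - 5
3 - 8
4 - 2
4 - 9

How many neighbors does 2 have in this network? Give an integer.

2

2 is directly tied to 4 and 7. That is 2 neighbors, so the degree of 2 is 2.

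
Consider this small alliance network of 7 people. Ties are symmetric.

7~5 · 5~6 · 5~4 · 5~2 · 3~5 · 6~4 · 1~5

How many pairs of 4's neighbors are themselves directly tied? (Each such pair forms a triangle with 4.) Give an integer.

1

4's neighbors: 5 and 6.
Neighbor pairs that are themselves tied: 4–5–6. Each forms one triangle with 4, for 1 in total.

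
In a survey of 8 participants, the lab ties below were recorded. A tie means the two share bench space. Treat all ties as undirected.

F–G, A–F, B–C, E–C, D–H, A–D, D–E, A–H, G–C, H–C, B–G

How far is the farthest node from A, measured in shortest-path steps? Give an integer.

Distances from A: B:3, C:2, D:1, E:2, F:1, G:2, H:1.
The largest is 3 (to B), so the eccentricity of A is 3.

3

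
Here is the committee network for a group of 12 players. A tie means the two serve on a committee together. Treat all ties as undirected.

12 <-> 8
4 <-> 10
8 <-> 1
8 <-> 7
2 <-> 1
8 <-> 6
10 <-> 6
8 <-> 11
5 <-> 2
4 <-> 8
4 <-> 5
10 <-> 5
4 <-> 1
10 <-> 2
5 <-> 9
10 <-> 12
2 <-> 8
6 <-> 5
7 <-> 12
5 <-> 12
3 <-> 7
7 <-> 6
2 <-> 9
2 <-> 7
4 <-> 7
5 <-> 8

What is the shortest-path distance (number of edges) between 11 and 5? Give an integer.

One shortest route is 11 – 8 – 5, which uses 2 edges, and 11 and 5 are not directly tied, so nothing shorter exists. So d(11,5) = 2.

2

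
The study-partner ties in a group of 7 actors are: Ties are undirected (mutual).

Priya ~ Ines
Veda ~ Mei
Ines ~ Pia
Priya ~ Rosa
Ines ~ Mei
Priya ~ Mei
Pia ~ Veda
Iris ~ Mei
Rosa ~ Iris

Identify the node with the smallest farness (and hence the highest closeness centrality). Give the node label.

Farness (sum of distances to all others) for each node — Ines:9, Iris:11, Mei:8, Pia:12, Priya:9, Rosa:12, Veda:11.
The smallest farness is 8, for Mei, so Mei has the highest closeness.

Mei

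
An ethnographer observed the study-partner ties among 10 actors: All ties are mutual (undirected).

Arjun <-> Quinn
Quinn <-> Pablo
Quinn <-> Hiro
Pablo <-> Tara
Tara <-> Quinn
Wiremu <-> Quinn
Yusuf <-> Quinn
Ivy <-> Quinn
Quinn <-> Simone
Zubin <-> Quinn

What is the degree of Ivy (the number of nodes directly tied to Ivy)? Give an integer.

1

Ivy is directly tied to Quinn. That is 1 neighbor, so the degree of Ivy is 1.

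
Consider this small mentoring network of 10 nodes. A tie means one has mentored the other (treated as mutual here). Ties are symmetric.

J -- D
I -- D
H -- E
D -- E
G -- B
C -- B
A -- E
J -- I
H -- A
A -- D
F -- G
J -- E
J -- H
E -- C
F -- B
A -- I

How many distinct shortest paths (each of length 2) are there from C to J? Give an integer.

The shortest distance is 2, and the only length-2 path is C–E–J. So there is exactly 1 shortest path.

1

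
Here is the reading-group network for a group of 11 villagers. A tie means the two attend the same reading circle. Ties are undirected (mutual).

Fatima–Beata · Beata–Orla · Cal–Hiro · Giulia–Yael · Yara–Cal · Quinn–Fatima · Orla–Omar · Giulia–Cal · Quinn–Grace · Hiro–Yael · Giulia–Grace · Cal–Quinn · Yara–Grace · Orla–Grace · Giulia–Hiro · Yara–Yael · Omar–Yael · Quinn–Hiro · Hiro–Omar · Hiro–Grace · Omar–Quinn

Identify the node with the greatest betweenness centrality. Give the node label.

Unnormalized betweenness of each node: Beata:1, Cal:7/3, Fatima:7/3, Giulia:13/12, Grace:25/3, Hiro:17/4, Omar:14/3, Orla:6, Quinn:39/4, Yael:13/6, Yara:13/12.
Quinn has the largest value, 39/4, making it the main broker — the node through which the most shortest paths run.

Quinn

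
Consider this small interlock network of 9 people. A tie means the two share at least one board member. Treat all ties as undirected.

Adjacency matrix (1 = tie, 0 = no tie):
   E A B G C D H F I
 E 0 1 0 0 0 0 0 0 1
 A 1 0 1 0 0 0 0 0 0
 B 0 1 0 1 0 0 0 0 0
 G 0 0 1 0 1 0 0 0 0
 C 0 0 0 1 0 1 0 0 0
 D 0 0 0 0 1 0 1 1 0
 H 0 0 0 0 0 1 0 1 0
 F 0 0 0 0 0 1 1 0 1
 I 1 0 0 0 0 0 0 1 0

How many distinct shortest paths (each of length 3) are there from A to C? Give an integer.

1

The shortest distance is 3, and the only length-3 path is A–B–G–C. So there is exactly 1 shortest path.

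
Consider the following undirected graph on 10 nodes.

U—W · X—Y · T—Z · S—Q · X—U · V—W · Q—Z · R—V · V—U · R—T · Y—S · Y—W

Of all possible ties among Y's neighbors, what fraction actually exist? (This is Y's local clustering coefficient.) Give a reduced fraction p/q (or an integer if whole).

0

Y's neighbors: S, W, and X (k = 3).
Possible neighbor pairs: C(3,2) = 3. Edges among them: none → e = 0.
Clustering(Y) = 0/3 = 0.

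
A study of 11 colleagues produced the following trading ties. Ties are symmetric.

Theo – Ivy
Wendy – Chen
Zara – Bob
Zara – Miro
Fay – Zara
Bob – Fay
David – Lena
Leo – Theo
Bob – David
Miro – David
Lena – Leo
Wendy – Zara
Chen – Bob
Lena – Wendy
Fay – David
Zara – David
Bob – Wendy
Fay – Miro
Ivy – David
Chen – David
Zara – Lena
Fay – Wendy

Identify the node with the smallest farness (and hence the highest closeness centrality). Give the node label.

David

Farness (sum of distances to all others) for each node — Bob:17, Chen:19, David:13, Fay:17, Ivy:19, Lena:16, Leo:22, Miro:19, Theo:24, Wendy:17, Zara:15.
The smallest farness is 13, for David, so David has the highest closeness.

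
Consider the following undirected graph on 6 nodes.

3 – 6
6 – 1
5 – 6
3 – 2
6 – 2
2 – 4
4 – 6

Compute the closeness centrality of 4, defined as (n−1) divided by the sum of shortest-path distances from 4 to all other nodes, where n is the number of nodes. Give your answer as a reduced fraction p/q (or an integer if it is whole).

5/8

Distances from 4: 1:2, 2:1, 3:2, 5:2, 6:1. Sum = 8.
n = 6, so closeness = 5/8.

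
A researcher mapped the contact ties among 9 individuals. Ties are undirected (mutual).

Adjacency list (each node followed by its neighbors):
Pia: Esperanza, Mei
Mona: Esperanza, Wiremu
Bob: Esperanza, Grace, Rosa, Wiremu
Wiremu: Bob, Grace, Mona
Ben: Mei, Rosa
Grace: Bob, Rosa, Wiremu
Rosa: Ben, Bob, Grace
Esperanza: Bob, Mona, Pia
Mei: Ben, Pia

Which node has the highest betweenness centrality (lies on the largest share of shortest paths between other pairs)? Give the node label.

Esperanza

Unnormalized betweenness of each node: Ben:7/2, Bob:23/3, Esperanza:47/6, Grace:11/6, Mei:9/4, Mona:5/4, Pia:15/4, Rosa:25/4, Wiremu:8/3.
Esperanza has the largest value, 47/6, making it the main broker — the node through which the most shortest paths run.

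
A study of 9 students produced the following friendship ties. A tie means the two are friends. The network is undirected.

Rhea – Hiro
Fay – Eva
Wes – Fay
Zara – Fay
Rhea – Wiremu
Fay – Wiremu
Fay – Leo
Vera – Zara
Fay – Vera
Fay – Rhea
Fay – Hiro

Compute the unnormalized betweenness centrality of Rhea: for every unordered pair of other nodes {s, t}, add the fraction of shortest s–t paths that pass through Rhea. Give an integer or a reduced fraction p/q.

Pairs whose geodesics pass through Rhea — Hiro–Wiremu: 1/2.
All other pairs contribute 0.
Summing the contributions gives betweenness(Rhea) = 1/2.

1/2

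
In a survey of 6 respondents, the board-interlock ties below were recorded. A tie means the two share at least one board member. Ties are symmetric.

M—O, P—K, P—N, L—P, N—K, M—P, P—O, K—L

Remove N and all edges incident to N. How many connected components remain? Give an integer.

N's neighbors (K and P) remain reachable from one another through other ties, so the rest of the network stays in one piece.

1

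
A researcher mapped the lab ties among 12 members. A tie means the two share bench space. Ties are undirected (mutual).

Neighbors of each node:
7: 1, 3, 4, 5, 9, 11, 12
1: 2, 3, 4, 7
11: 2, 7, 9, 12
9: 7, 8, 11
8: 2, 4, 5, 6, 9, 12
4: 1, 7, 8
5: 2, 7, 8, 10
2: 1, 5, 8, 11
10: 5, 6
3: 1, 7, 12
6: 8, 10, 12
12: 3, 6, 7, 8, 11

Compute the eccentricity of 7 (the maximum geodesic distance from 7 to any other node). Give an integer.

Distances from 7: 1:1, 2:2, 3:1, 4:1, 5:1, 6:2, 8:2, 9:1, 10:2, 11:1, 12:1.
The largest is 2 (to 8, 6, 2, and 10), so the eccentricity of 7 is 2.

2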